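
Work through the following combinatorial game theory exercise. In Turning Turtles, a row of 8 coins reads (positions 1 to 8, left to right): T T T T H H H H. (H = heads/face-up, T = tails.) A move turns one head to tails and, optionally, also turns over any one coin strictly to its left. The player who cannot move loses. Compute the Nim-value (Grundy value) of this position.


Coins: T T T T H H H H
Key fact: a single head at position k behaves exactly like a Nim heap of size k (turning it to T and optionally flipping a coin at j < k corresponds to moving the heap from k to j, or to 0), and heads combine as a disjunctive sum (two heads at the same place would cancel, matching j XOR j = 0). So the Nim-value is the XOR of the 1-indexed positions of the heads.
Face-up positions (1-indexed): [5, 6, 7, 8]
XOR 0 with 5: 0 XOR 5 = 5
XOR 5 with 6: 5 XOR 6 = 3
XOR 3 with 7: 3 XOR 7 = 4
XOR 4 with 8: 4 XOR 8 = 12
Nim-value = 12

12


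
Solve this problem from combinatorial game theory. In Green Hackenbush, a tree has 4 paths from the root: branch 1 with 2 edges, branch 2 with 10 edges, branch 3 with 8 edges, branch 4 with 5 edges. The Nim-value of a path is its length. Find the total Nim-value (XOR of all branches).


The tree has 4 branches from the ground vertex.
In Green Hackenbush, the Nim-value of a simple path of length k is k.
Branch 1: length 2, Nim-value = 2
Branch 2: length 10, Nim-value = 10
Branch 3: length 8, Nim-value = 8
Branch 4: length 5, Nim-value = 5
Total Nim-value = XOR of all branch values:
0 XOR 2 = 2
2 XOR 10 = 8
8 XOR 8 = 0
0 XOR 5 = 5
Nim-value of the tree = 5

5


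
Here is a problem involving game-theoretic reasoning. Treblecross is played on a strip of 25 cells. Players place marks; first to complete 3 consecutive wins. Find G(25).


Treblecross: place X on empty cells; 3-in-a-row wins.
Playing within two cells of an existing X lets the opponent win at once, so sensible play treats the cells i-2..i+2 around each X as dead. The player left with no safe cell loses, so this is a normal-play take-away game on strips of safe cells.
Placing X at cell i (0-indexed) of a strip of k safe cells leaves independent strips of sizes max(0, i-2) and max(0, k-i-3). Hence G(k) = mex{ G(max(0,i-2)) XOR G(max(0,k-i-3)) : 0 <= i < k }, with G(0) = 0.
G(1): splits (0,0):0^0=0 -> mex({0}) = 1
G(2): splits (0,0):0^0=0 -> mex({0}) = 1
G(3): splits (0,0):0^0=0 -> mex({0}) = 1
G(4): splits (0,1):0^1=1 (0,0):0^0=0 -> mex({0, 1}) = 2
G(5): splits (0,2):0^1=1 (0,1):0^1=1 (0,0):0^0=0 -> mex({0, 1}) = 2
G(6) = mex({1}) = 0
G(7) = mex({0, 1, 2}) = 3
G(8) = mex({0, 1, 2}) = 3
G(9) = mex({0, 2}) = 1
G(10) = mex({0, 2, 3}) = 1
G(11) = mex({0, 3}) = 1
G(12) = mex({1, 3}) = 0
G(13) = mex({0, 1, 2, 3}) = 4
G(14) = mex({0, 1, 2}) = 3
G(15) = mex({0, 1, 2}) = 3
G(16) = mex({0, 1, 2, 4}) = 3
G(17) = mex({0, 1, 3, 4}) = 2
G(18) = mex({0, 1, 3, 4}) = 2
G(19) = mex({0, 1, 3, 5}) = 2
G(20) = mex({0, 1, 2, 3, 5}) = 4
G(21) = mex({0, 1, 2, 3, 5}) = 4
G(22) = mex({1, 2, 6}) = 0
G(23) = mex({0, 1, 2, 3, 4, 6}) = 5
G(24) = mex({0, 1, 2, 3, 4}) = 5
G(25) = mex({0, 1, 3, 4, 7}) = 2
Therefore G(25) = 2.

2


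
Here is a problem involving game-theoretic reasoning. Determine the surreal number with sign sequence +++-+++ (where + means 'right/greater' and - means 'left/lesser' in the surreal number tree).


Sign expansion: +++-+++
Rule: track bounds (lo, hi), initially (-inf, +inf). On '+', the current value becomes lo and we move to the simplest number in (value, hi): value + 1 if hi = +inf, otherwise the midpoint (value + hi)/2. On '-', the current value becomes hi and we move to value - 1 if lo = -inf, otherwise the midpoint (lo + value)/2.
Start at 0.
Step 1: sign = +, move right. Bounds: (0, +inf). Value = 1
Step 2: sign = +, move right. Bounds: (1, +inf). Value = 2
Step 3: sign = +, move right. Bounds: (2, +inf). Value = 3
Step 4: sign = -, move left. Bounds: (2, 3). Value = 5/2
Step 5: sign = +, move right. Bounds: (5/2, 3). Value = 11/4
Step 6: sign = +, move right. Bounds: (11/4, 3). Value = 23/8
Step 7: sign = +, move right. Bounds: (23/8, 3). Value = 47/16
The surreal number with sign expansion +++-+++ is 47/16.

47/16


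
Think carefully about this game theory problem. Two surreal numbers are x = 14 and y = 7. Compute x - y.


x = 14, y = 7
x - y = 14 - 7 = 7

7


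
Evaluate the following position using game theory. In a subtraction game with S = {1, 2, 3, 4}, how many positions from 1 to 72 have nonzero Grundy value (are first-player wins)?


Subtraction set S = {1, 2, 3, 4}, so G(n) = n mod 5.
G(n) = 0 when n is a multiple of 5.
Multiples of 5 in [1, 72]: 14
N-positions (nonzero Grundy) = 72 - 14 = 58

58


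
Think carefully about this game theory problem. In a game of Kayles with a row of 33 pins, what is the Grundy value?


Kayles: a move removes 1 or 2 adjacent pins from a contiguous row.
Removing pins from a row of k leaves two independent rows (a, b) with a + b = k - 1 (one pin) or a + b = k - 2 (two pins); an end removal gives a = 0.
By Sprague-Grundy, G(k) = mex{ G(a) XOR G(b) } over all these splits. G(0) = 0.
G(1): splits (0,0):0^0=0 -> mex({0}) = 1
G(2): splits (0,1):0^1=1 (0,0):0^0=0 -> mex({0, 1}) = 2
G(3): splits (0,2):0^2=2 (1,1):1^1=0 (0,1):0^1=1 -> mex({0, 1, 2}) = 3
G(4): splits (0,3):0^3=3 (1,2):1^2=3 (0,2):0^2=2 (1,1):1^1=0 -> mex({0, 2, 3}) = 1
G(5): splits (0,4):0^1=1 (1,3):1^3=2 (2,2):2^2=0 (0,3):0^3=3 (1,2):1^2=3 -> mex({0, 1, 2, 3}) = 4
G(6) = mex({0, 1, 2, 4}) = 3
G(7) = mex({0, 1, 3, 4, 5}) = 2
G(8) = mex({0, 2, 3, 5, 6}) = 1
G(9) = mex({0, 1, 2, 3, 6, 7}) = 4
G(10) = mex({0, 1, 3, 4, 5, 7}) = 2
G(11) = mex({0, 1, 2, 3, 4, 5}) = 6
G(12) = mex({0, 1, 2, 3, 5, 6, 7}) = 4
G(13) = mex({0, 2, 3, 4, 6, 7}) = 1
G(14) = mex({0, 1, 4, 5, 6, 7}) = 2
G(15) = mex({0, 1, 2, 3, 4, 5, 6}) = 7
G(16) = mex({0, 2, 3, 5, 6, 7}) = 1
G(17) = mex({0, 1, 2, 3, 5, 6, 7}) = 4
G(18) = mex({0, 1, 2, 4, 5, 6}) = 3
G(19) = mex({0, 1, 3, 4, 5, 7}) = 2
G(20) = mex({0, 2, 3, 4, 5, 6, 7}) = 1
G(21) = mex({0, 1, 2, 3, 5, 6, 7}) = 4
G(22) = mex({0, 1, 2, 3, 4, 5, 7}) = 6
G(23) = mex({0, 1, 2, 3, 4, 5, 6}) = 7
G(24) = mex({0, 1, 2, 3, 5, 6, 7}) = 4
G(25) = mex({0, 2, 3, 4, 6, 7}) = 1
G(26) = mex({0, 1, 3, 4, 5, 6, 7}) = 2
G(27) = mex({0, 1, 2, 3, 4, 5, 6, 7}) = 8
G(28) = mex({0, 1, 2, 3, 4, 6, 7, 8}) = 5
G(29) = mex({0, 1, 2, 3, 5, 6, 7, 8, 9}) = 4
G(30) = mex({0, 1, 2, 3, 4, 5, 6, 9, 10}) = 7
G(31) = mex({0, 1, 3, 4, 5, 7, 10, 11}) = 2
G(32) = mex({0, 2, 3, 4, 5, 6, 7, 9, 11}) = 1
G(33) = mex({0, 1, 2, 3, 4, 5, 6, 7, 9, 12}) = 8
Therefore G(33) = 8.

8


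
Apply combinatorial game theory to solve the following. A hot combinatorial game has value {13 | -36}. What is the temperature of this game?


The game is {13 | -36}, a switch {a | b} with numbers a > b.
Cooling {a | b} by t gives {a - t | b + t}, which stops being hot when a - t = b + t, i.e. at t = (a - b)/2. So the temperature of a switch is (a - b)/2.
Temperature = (Left option - Right option) / 2
= (13 - (-36)) / 2
= 49 / 2
= 49/2

49/2


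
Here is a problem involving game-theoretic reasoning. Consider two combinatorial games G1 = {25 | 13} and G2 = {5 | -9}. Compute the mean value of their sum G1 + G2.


G1 = {25 | 13}, G2 = {5 | -9}
Each is a switch {a | b} with numbers a > b; its mean value is (a + b)/2, and mean value is additive over game sums: m(G1 + G2) = m(G1) + m(G2).
Mean of G1 = (25 + (13))/2 = 38/2 = 19
Mean of G2 = (5 + (-9))/2 = -4/2 = -2
Mean of G1 + G2 = 19 + -2 = 17

17


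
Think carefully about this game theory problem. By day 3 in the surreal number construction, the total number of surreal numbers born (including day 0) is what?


Day 0: {|} = 0 is born. Count = 1.
Day n: the number of surreal numbers born by day n is 2^(n+1) - 1.
By day 0: 2^1 - 1 = 1
By day 1: 2^2 - 1 = 3
By day 2: 2^3 - 1 = 7
By day 3: 2^4 - 1 = 15
By day 3: 15 surreal numbers.

15


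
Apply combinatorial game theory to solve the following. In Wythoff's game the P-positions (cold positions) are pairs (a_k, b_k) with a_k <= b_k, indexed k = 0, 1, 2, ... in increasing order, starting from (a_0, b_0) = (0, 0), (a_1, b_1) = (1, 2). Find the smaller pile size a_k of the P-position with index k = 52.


By Wythoff's theorem, a_k = floor(k * phi) and b_k = floor(k * phi^2) = a_k + k, where phi = (1 + sqrt(5))/2 is the golden ratio.
phi = (1 + sqrt(5))/2 = 1.618034
k = 52
k * phi = 52 * 1.618034 = 84.137767
a_52 = floor(k * phi) = 84

84


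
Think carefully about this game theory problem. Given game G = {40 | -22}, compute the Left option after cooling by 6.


Original game: {40 | -22} (a switch {a | b} with a > b).
Cooling by t (for t below the temperature (a - b)/2 = 31) taxes each move by t: {a | b} cooled by t is {a - t | b + t}.
Cooling amount: t = 6
Cooled Left option: 40 - 6 = 34
Cooled Right option: -22 + 6 = -16
Cooled game: {34 | -16}
Left option = 34

34


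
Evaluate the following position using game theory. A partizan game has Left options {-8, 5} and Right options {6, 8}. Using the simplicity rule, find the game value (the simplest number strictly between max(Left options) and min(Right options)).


Left options: {-8, 5}, max = 5
Right options: {6, 8}, min = 6
All options are numbers and max(Left) < min(Right), so by the simplicity theorem the value is the simplest (earliest-born) number strictly between 5 and 6.
No integer lies strictly between 5 and 6, so the value is the dyadic rational m/2^k in the interval with the smallest k (then m odd); search k = 1, 2, ...:
Denominator 2: 11/2 lies strictly between 5 and 6 -- found.
The simplest number in the interval is 11/2.
Game value = 11/2

11/2


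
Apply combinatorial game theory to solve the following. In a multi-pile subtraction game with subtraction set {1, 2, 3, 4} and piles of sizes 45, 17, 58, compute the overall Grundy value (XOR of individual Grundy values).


Subtraction set: {1, 2, 3, 4}
For this subtraction set, G(n) = n mod 5 (period = max + 1 = 5).
Pile 1 (size 45): G(45) = 45 mod 5 = 0
Pile 2 (size 17): G(17) = 17 mod 5 = 2
Pile 3 (size 58): G(58) = 58 mod 5 = 3
Total Grundy value = XOR of all: 0 XOR 2 XOR 3 = 1

1


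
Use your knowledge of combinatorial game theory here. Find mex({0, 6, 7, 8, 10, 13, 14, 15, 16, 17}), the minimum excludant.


Set = {0, 6, 7, 8, 10, 13, 14, 15, 16, 17}
0 is in the set.
1 is NOT in the set. This is the mex.
mex = 1

1


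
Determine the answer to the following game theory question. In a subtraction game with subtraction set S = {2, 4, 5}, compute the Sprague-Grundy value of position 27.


The subtraction set is S = {2, 4, 5}.
G(k) = mex{ G(k - s) : s in S, s <= k }. We compute iteratively: G(0) = 0.
G(1) = mex({}) = 0
G(2) = mex({0}) = 1
G(3) = mex({0}) = 1
G(4) = mex({0, 1}) = 2
G(5) = mex({0, 1}) = 2
G(6) = mex({0, 1, 2}) = 3
G(7) = mex({1, 2}) = 0
G(8) = mex({1, 2, 3}) = 0
G(9) = mex({0, 2}) = 1
G(10) = mex({0, 2, 3}) = 1
G(11) = mex({0, 1, 3}) = 2
Observe that G(7)..G(11) = 0, 0, 1, 1, 2 repeats G(0)..G(4) = 0, 0, 1, 1, 2.
For k >= max(S) = 5, G(k) is determined by the previous 5 values G(k-5)..G(k-1); a window of 5 consecutive values has recurred shifted by 7, so by induction G(k + 7) = G(k) for all k >= 0: the sequence is periodic from the start with period 7.
One period: G(0..6) = 0, 0, 1, 1, 2, 2, 3.
27 mod 7 = 6, so G(27) = G(6) = 3.

3


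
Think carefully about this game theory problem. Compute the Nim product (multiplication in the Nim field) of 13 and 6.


Nim multiplication is bilinear over XOR: (u XOR v) * w = (u*w) XOR (v*w).
So we split each operand into its bit components and XOR the pairwise Nim products.
13 = 1 + 4 + 8 (as XOR of powers of 2).
6 = 2 + 4 (as XOR of powers of 2).
Using the standard Nim-product table on single bits:
  2*2 = 3,   2*4 = 8,   2*8 = 12,
  4*4 = 6,   4*8 = 11,  8*8 = 13,
and  1*x = x (identity), k*l = l*k (commutative).
Pairwise Nim products:
  1 * 2 = 2
  1 * 4 = 4
  4 * 2 = 8
  4 * 4 = 6
  8 * 2 = 12
  8 * 4 = 11
XOR them: 2 XOR 4 XOR 8 XOR 6 XOR 12 XOR 11 = 15.
Result: 13 * 6 = 15 (in Nim).

15


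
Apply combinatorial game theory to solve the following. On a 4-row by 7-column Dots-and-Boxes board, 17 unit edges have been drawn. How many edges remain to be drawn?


Grid: 4 x 7 boxes, i.e. 5 rows and 8 columns of dots.
Horizontal edges: (rows + 1) * cols = 5 * 7 = 35
Vertical edges: rows * (cols + 1) = 4 * 8 = 32
Total edges: 35 + 32 = 67
Edges drawn: 17
Remaining: 67 - 17 = 50

50


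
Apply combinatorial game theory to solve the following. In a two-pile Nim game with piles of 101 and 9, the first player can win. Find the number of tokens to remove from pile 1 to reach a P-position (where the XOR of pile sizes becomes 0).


Piles: 101 and 9
Current XOR: 101 XOR 9 = 108 (non-zero, so this is an N-position).
To make the XOR zero, we need to find a move that balances the piles.
For pile 1 (size 101): target = 101 XOR 108 = 9
We reduce pile 1 from 101 to 9.
Tokens removed: 101 - 9 = 92
Verification: 9 XOR 9 = 0

92


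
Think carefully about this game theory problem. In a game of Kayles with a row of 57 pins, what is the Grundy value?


Kayles: a move removes 1 or 2 adjacent pins from a contiguous row.
Removing pins from a row of k leaves two independent rows (a, b) with a + b = k - 1 (one pin) or a + b = k - 2 (two pins); an end removal gives a = 0.
By Sprague-Grundy, G(k) = mex{ G(a) XOR G(b) } over all these splits. G(0) = 0.
G(1): splits (0,0):0^0=0 -> mex({0}) = 1
G(2): splits (0,1):0^1=1 (0,0):0^0=0 -> mex({0, 1}) = 2
G(3): splits (0,2):0^2=2 (1,1):1^1=0 (0,1):0^1=1 -> mex({0, 1, 2}) = 3
G(4): splits (0,3):0^3=3 (1,2):1^2=3 (0,2):0^2=2 (1,1):1^1=0 -> mex({0, 2, 3}) = 1
G(5): splits (0,4):0^1=1 (1,3):1^3=2 (2,2):2^2=0 (0,3):0^3=3 (1,2):1^2=3 -> mex({0, 1, 2, 3}) = 4
G(6) = mex({0, 1, 2, 4}) = 3
G(7) = mex({0, 1, 3, 4, 5}) = 2
G(8) = mex({0, 2, 3, 5, 6}) = 1
G(9) = mex({0, 1, 2, 3, 6, 7}) = 4
G(10) = mex({0, 1, 3, 4, 5, 7}) = 2
G(11) = mex({0, 1, 2, 3, 4, 5}) = 6
G(12) = mex({0, 1, 2, 3, 5, 6, 7}) = 4
G(13) = mex({0, 2, 3, 4, 6, 7}) = 1
G(14) = mex({0, 1, 4, 5, 6, 7}) = 2
G(15) = mex({0, 1, 2, 3, 4, 5, 6}) = 7
G(16) = mex({0, 2, 3, 5, 6, 7}) = 1
G(17) = mex({0, 1, 2, 3, 5, 6, 7}) = 4
G(18) = mex({0, 1, 2, 4, 5, 6}) = 3
G(19) = mex({0, 1, 3, 4, 5, 7}) = 2
G(20) = mex({0, 2, 3, 4, 5, 6, 7}) = 1
G(21) = mex({0, 1, 2, 3, 5, 6, 7}) = 4
G(22) = mex({0, 1, 2, 3, 4, 5, 7}) = 6
G(23) = mex({0, 1, 2, 3, 4, 5, 6}) = 7
G(24) = mex({0, 1, 2, 3, 5, 6, 7}) = 4
G(25) = mex({0, 2, 3, 4, 6, 7}) = 1
G(26) = mex({0, 1, 3, 4, 5, 6, 7}) = 2
G(27) = mex({0, 1, 2, 3, 4, 5, 6, 7}) = 8
G(28) = mex({0, 1, 2, 3, 4, 6, 7, 8}) = 5
G(29) = mex({0, 1, 2, 3, 5, 6, 7, 8, 9}) = 4
G(30) = mex({0, 1, 2, 3, 4, 5, 6, 9, 10}) = 7
G(31) = mex({0, 1, 3, 4, 5, 7, 10, 11}) = 2
G(32) = mex({0, 2, 3, 4, 5, 6, 7, 9, 11}) = 1
G(33) = mex({0, 1, 2, 3, 4, 5, 6, 7, 9, 12}) = 8
G(34) = mex({0, 1, 2, 3, 4, 5, 7, 8, 11, 12}) = 6
G(35) = mex({0, 1, 2, 3, 4, 5, 6, 8, 9, 10, 11}) = 7
G(36) = mex({0, 1, 2, 3, 5, 6, 7, 9, 10}) = 4
G(37) = mex({0, 2, 3, 4, 6, 7, 9, 10, 11, 12}) = 1
G(38) = mex({0, 1, 3, 4, 5, 6, 7, 9, 10, 11, 12}) = 2
G(39) = mex({0, 1, 2, 4, 5, 6, 7, 9, 10, 12, 14}) = 3
G(40) = mex({0, 2, 3, 4, 6, 7, 11, 12, 14}) = 1
G(41) = mex({0, 1, 2, 3, 5, 6, 7, 9, 10, 11, 12}) = 4
G(42) = mex({0, 1, 2, 3, 4, 5, 6, 9, 10}) = 7
G(43) = mex({0, 1, 3, 4, 5, 7, 9, 10, 12, 15}) = 2
G(44) = mex({0, 2, 3, 4, 5, 6, 7, 9, 10, 12, 15}) = 1
G(45) = mex({0, 1, 2, 3, 4, 5, 6, 7, 9, 10, 12, 14}) = 8
G(46) = mex({0, 1, 3, 4, 5, 7, 8, 11, 12, 14}) = 2
G(47) = mex({0, 1, 2, 3, 4, 5, 6, 8, 9, 10, 11, 12}) = 7
G(48) = mex({0, 1, 2, 3, 5, 6, 7, 9, 10}) = 4
G(49) = mex({0, 2, 3, 4, 6, 7, 9, 10, 11, 12, 15}) = 1
G(50) = mex({0, 1, 4, 5, 6, 7, 9, 11, 12, 14, 15}) = 2
G(51) = mex({0, 1, 2, 3, 4, 5, 6, 7, 9, 12, 14, 15}) = 8
G(52) = mex({0, 2, 3, 4, 5, 6, 7, 8, 11, 12, 15}) = 1
G(53) = mex({0, 1, 2, 3, 5, 6, 7, 8, 9, 10, 11, 12}) = 4
G(54) = mex({0, 1, 2, 3, 4, 5, 6, 9, 10}) = 7
G(55) = mex({0, 1, 3, 4, 5, 7, 9, 10, 11, 12}) = 2
G(56) = mex({0, 2, 3, 4, 5, 6, 7, 9, 10, 11, 12, 13, 14}) = 1
G(57) = mex({0, 1, 2, 3, 5, 6, 7, 9, 10, 12, 13, 14, 15}) = 4
Therefore G(57) = 4.

4


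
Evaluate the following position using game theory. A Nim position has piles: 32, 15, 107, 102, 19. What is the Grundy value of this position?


We need the XOR (exclusive or) of all pile sizes.
After XOR-ing pile 1 (size 32): 0 XOR 32 = 32
After XOR-ing pile 2 (size 15): 32 XOR 15 = 47
After XOR-ing pile 3 (size 107): 47 XOR 107 = 68
After XOR-ing pile 4 (size 102): 68 XOR 102 = 34
After XOR-ing pile 5 (size 19): 34 XOR 19 = 49
The Nim-value of this position is 49.

49


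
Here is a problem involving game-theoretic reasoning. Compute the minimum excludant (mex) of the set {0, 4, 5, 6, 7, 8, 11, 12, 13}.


Set = {0, 4, 5, 6, 7, 8, 11, 12, 13}
0 is in the set.
1 is NOT in the set. This is the mex.
mex = 1

1


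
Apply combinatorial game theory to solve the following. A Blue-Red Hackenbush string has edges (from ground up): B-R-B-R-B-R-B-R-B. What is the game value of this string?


Edges (from ground): B-R-B-R-B-R-B-R-B
By Berlekamp's sign-expansion rule, a Blue-Red Hackenbush stalk has the value of the surreal number whose sign sequence is the edge sequence with B -> + and R -> -.
Sign sequence: +-+-+-+-+
Trace the sign expansion in the surreal number tree, starting from 0:
Edge 1: B (sign +) -> bounds (0, +inf), value = 1
Edge 2: R (sign -) -> bounds (0, 1), value = 1/2
Edge 3: B (sign +) -> bounds (1/2, 1), value = 3/4
Edge 4: R (sign -) -> bounds (1/2, 3/4), value = 5/8
Edge 5: B (sign +) -> bounds (5/8, 3/4), value = 11/16
Edge 6: R (sign -) -> bounds (5/8, 11/16), value = 21/32
Edge 7: B (sign +) -> bounds (21/32, 11/16), value = 43/64
Edge 8: R (sign -) -> bounds (21/32, 43/64), value = 85/128
Edge 9: B (sign +) -> bounds (85/128, 43/64), value = 171/256
Game value = 171/256

171/256


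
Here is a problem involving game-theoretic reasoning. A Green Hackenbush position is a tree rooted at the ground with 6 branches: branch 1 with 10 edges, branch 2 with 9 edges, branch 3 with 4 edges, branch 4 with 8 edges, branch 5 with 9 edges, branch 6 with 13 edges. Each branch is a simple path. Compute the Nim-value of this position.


The tree has 6 branches from the ground vertex.
In Green Hackenbush, the Nim-value of a simple path of length k is k.
Branch 1: length 10, Nim-value = 10
Branch 2: length 9, Nim-value = 9
Branch 3: length 4, Nim-value = 4
Branch 4: length 8, Nim-value = 8
Branch 5: length 9, Nim-value = 9
Branch 6: length 13, Nim-value = 13
Total Nim-value = XOR of all branch values:
0 XOR 10 = 10
10 XOR 9 = 3
3 XOR 4 = 7
7 XOR 8 = 15
15 XOR 9 = 6
6 XOR 13 = 11
Nim-value of the tree = 11

11


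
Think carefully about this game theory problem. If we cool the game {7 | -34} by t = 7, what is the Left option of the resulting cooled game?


Original game: {7 | -34} (a switch {a | b} with a > b).
Cooling by t (for t below the temperature (a - b)/2 = 41/2) taxes each move by t: {a | b} cooled by t is {a - t | b + t}.
Cooling amount: t = 7
Cooled Left option: 7 - 7 = 0
Cooled Right option: -34 + 7 = -27
Cooled game: {0 | -27}
Left option = 0

0


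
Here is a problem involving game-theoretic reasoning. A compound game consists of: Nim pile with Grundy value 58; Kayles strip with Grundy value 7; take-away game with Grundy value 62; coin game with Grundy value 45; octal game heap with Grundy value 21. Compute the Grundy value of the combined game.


By the Sprague-Grundy theorem, the Grundy value of a sum of games is the XOR of individual Grundy values.
Nim pile: Grundy value = 58. Running XOR: 0 XOR 58 = 58
Kayles strip: Grundy value = 7. Running XOR: 58 XOR 7 = 61
take-away game: Grundy value = 62. Running XOR: 61 XOR 62 = 3
coin game: Grundy value = 45. Running XOR: 3 XOR 45 = 46
octal game heap: Grundy value = 21. Running XOR: 46 XOR 21 = 59
The combined Grundy value is 59.

59


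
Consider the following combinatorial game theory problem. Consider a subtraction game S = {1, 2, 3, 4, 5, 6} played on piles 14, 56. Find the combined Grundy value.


Subtraction set: {1, 2, 3, 4, 5, 6}
For this subtraction set, G(n) = n mod 7 (period = max + 1 = 7).
Pile 1 (size 14): G(14) = 14 mod 7 = 0
Pile 2 (size 56): G(56) = 56 mod 7 = 0
Total Grundy value = XOR of all: 0 XOR 0 = 0

0


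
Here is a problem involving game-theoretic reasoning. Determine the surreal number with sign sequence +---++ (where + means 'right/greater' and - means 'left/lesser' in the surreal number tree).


Sign expansion: +---++
Rule: track bounds (lo, hi), initially (-inf, +inf). On '+', the current value becomes lo and we move to the simplest number in (value, hi): value + 1 if hi = +inf, otherwise the midpoint (value + hi)/2. On '-', the current value becomes hi and we move to value - 1 if lo = -inf, otherwise the midpoint (lo + value)/2.
Start at 0.
Step 1: sign = +, move right. Bounds: (0, +inf). Value = 1
Step 2: sign = -, move left. Bounds: (0, 1). Value = 1/2
Step 3: sign = -, move left. Bounds: (0, 1/2). Value = 1/4
Step 4: sign = -, move left. Bounds: (0, 1/4). Value = 1/8
Step 5: sign = +, move right. Bounds: (1/8, 1/4). Value = 3/16
Step 6: sign = +, move right. Bounds: (3/16, 1/4). Value = 7/32
The surreal number with sign expansion +---++ is 7/32.

7/32


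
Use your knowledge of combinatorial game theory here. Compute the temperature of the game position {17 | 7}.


The game is {17 | 7}, a switch {a | b} with numbers a > b.
Cooling {a | b} by t gives {a - t | b + t}, which stops being hot when a - t = b + t, i.e. at t = (a - b)/2. So the temperature of a switch is (a - b)/2.
Temperature = (Left option - Right option) / 2
= (17 - (7)) / 2
= 10 / 2
= 5

5


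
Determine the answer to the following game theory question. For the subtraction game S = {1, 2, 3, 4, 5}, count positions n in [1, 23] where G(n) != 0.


Subtraction set S = {1, 2, 3, 4, 5}, so G(n) = n mod 6.
G(n) = 0 when n is a multiple of 6.
Multiples of 6 in [1, 23]: 3
N-positions (nonzero Grundy) = 23 - 3 = 20

20


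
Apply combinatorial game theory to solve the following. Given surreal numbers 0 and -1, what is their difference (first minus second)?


x = 0, y = -1
x - y = 0 - -1 = 1

1


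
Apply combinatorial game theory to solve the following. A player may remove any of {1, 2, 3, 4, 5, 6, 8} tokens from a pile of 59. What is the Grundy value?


The subtraction set is S = {1, 2, 3, 4, 5, 6, 8}.
G(k) = mex{ G(k - s) : s in S, s <= k }. We compute iteratively: G(0) = 0.
G(1) = mex({0}) = 1
G(2) = mex({0, 1}) = 2
G(3) = mex({0, 1, 2}) = 3
G(4) = mex({0, 1, 2, 3}) = 4
G(5) = mex({0, 1, 2, 3, 4}) = 5
G(6) = mex({0, 1, 2, 3, 4, 5}) = 6
G(7) = mex({1, 2, 3, 4, 5, 6}) = 0
G(8) = mex({0, 2, 3, 4, 5, 6}) = 1
G(9) = mex({0, 1, 3, 4, 5, 6}) = 2
G(10) = mex({0, 1, 2, 4, 5, 6}) = 3
G(11) = mex({0, 1, 2, 3, 5, 6}) = 4
G(12) = mex({0, 1, 2, 3, 4, 6}) = 5
G(13) = mex({0, 1, 2, 3, 4, 5}) = 6
G(14) = mex({1, 2, 3, 4, 5, 6}) = 0
Observe that G(7)..G(14) = 0, 1, 2, 3, 4, 5, 6, 0 repeats G(0)..G(7) = 0, 1, 2, 3, 4, 5, 6, 0.
For k >= max(S) = 8, G(k) is determined by the previous 8 values G(k-8)..G(k-1); a window of 8 consecutive values has recurred shifted by 7, so by induction G(k + 7) = G(k) for all k >= 0: the sequence is periodic from the start with period 7.
One period: G(0..6) = 0, 1, 2, 3, 4, 5, 6.
59 mod 7 = 3, so G(59) = G(3) = 3.

3


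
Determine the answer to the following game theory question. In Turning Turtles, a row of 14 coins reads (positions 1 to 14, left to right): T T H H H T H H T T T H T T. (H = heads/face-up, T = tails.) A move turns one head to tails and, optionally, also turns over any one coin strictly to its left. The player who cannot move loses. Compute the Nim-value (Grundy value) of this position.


Coins: T T H H H T H H T T T H T T
Key fact: a single head at position k behaves exactly like a Nim heap of size k (turning it to T and optionally flipping a coin at j < k corresponds to moving the heap from k to j, or to 0), and heads combine as a disjunctive sum (two heads at the same place would cancel, matching j XOR j = 0). So the Nim-value is the XOR of the 1-indexed positions of the heads.
Face-up positions (1-indexed): [3, 4, 5, 7, 8, 12]
XOR 0 with 3: 0 XOR 3 = 3
XOR 3 with 4: 3 XOR 4 = 7
XOR 7 with 5: 7 XOR 5 = 2
XOR 2 with 7: 2 XOR 7 = 5
XOR 5 with 8: 5 XOR 8 = 13
XOR 13 with 12: 13 XOR 12 = 1
Nim-value = 1

1


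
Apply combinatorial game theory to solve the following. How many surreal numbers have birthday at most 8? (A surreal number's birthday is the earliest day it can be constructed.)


Day 0: {|} = 0 is born. Count = 1.
Day n: the number of surreal numbers born by day n is 2^(n+1) - 1.
By day 0: 2^1 - 1 = 1
By day 1: 2^2 - 1 = 3
By day 2: 2^3 - 1 = 7
By day 3: 2^4 - 1 = 15
By day 4: 2^5 - 1 = 31
By day 5: 2^6 - 1 = 63
By day 6: 2^7 - 1 = 127
By day 7: 2^8 - 1 = 255
By day 8: 2^9 - 1 = 511
By day 8: 511 surreal numbers.

511


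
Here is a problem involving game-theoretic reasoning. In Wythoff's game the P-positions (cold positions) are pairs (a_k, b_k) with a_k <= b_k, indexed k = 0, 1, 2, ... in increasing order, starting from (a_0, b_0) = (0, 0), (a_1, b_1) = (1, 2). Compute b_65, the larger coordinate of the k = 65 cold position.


By Wythoff's theorem, a_k = floor(k * phi) and b_k = floor(k * phi^2) = a_k + k, where phi = (1 + sqrt(5))/2 is the golden ratio.
phi = (1 + sqrt(5))/2 = 1.618034
phi^2 = phi + 1 = 2.618034
k = 65
k * phi^2 = 65 * 2.618034 = 170.172209
b_65 = floor(k * phi^2) = 170 (check: a_65 + k = 105 + 65 = 170)

170


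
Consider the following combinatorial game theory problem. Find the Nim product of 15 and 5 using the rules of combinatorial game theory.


Nim multiplication is bilinear over XOR: (u XOR v) * w = (u*w) XOR (v*w).
So we split each operand into its bit components and XOR the pairwise Nim products.
15 = 1 + 2 + 4 + 8 (as XOR of powers of 2).
5 = 1 + 4 (as XOR of powers of 2).
Using the standard Nim-product table on single bits:
  2*2 = 3,   2*4 = 8,   2*8 = 12,
  4*4 = 6,   4*8 = 11,  8*8 = 13,
and  1*x = x (identity), k*l = l*k (commutative).
Pairwise Nim products:
  1 * 1 = 1
  1 * 4 = 4
  2 * 1 = 2
  2 * 4 = 8
  4 * 1 = 4
  4 * 4 = 6
  8 * 1 = 8
  8 * 4 = 11
XOR them: 1 XOR 4 XOR 2 XOR 8 XOR 4 XOR 6 XOR 8 XOR 11 = 14.
Result: 15 * 5 = 14 (in Nim).

14


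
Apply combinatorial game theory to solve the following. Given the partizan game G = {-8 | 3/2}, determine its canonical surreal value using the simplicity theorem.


Left options: {-8}, max = -8
Right options: {3/2}, min = 3/2
All options are numbers and max(Left) < min(Right), so by the simplicity theorem the value is the simplest (earliest-born) number strictly between -8 and 3/2.
Integers -7 through 1 all lie strictly between -8 and 3/2.
Among integers, the simplest (lowest birthday = smallest |n|; 0 is born on day 0, +-n on day n) is 0.
No non-integer in the interval can be simpler: if x is a non-integer in the interval, then floor(x) or ceil(x) also lies in the interval (the interval contains an integer), and both are proper prefixes of x's sign expansion, i.e. born earlier. So the game value is 0.
Game value = 0

0


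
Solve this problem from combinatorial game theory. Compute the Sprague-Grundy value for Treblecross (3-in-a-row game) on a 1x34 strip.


Treblecross: place X on empty cells; 3-in-a-row wins.
Playing within two cells of an existing X lets the opponent win at once, so sensible play treats the cells i-2..i+2 around each X as dead. The player left with no safe cell loses, so this is a normal-play take-away game on strips of safe cells.
Placing X at cell i (0-indexed) of a strip of k safe cells leaves independent strips of sizes max(0, i-2) and max(0, k-i-3). Hence G(k) = mex{ G(max(0,i-2)) XOR G(max(0,k-i-3)) : 0 <= i < k }, with G(0) = 0.
G(1): splits (0,0):0^0=0 -> mex({0}) = 1
G(2): splits (0,0):0^0=0 -> mex({0}) = 1
G(3): splits (0,0):0^0=0 -> mex({0}) = 1
G(4): splits (0,1):0^1=1 (0,0):0^0=0 -> mex({0, 1}) = 2
G(5): splits (0,2):0^1=1 (0,1):0^1=1 (0,0):0^0=0 -> mex({0, 1}) = 2
G(6) = mex({1}) = 0
G(7) = mex({0, 1, 2}) = 3
G(8) = mex({0, 1, 2}) = 3
G(9) = mex({0, 2}) = 1
G(10) = mex({0, 2, 3}) = 1
G(11) = mex({0, 3}) = 1
G(12) = mex({1, 3}) = 0
G(13) = mex({0, 1, 2, 3}) = 4
G(14) = mex({0, 1, 2}) = 3
G(15) = mex({0, 1, 2}) = 3
G(16) = mex({0, 1, 2, 4}) = 3
G(17) = mex({0, 1, 3, 4}) = 2
G(18) = mex({0, 1, 3, 4}) = 2
G(19) = mex({0, 1, 3, 5}) = 2
G(20) = mex({0, 1, 2, 3, 5}) = 4
G(21) = mex({0, 1, 2, 3, 5}) = 4
G(22) = mex({1, 2, 6}) = 0
G(23) = mex({0, 1, 2, 3, 4, 6}) = 5
G(24) = mex({0, 1, 2, 3, 4}) = 5
G(25) = mex({0, 1, 3, 4, 7}) = 2
G(26) = mex({0, 1, 3, 4, 5, 7}) = 2
G(27) = mex({0, 1, 3, 5}) = 2
G(28) = mex({0, 1, 2, 5}) = 3
G(29) = mex({0, 1, 2, 4, 5, 6}) = 3
G(30) = mex({1, 2, 4, 6}) = 0
G(31) = mex({0, 1, 2, 3, 4, 6}) = 5
G(32) = mex({1, 2, 3, 4, 7}) = 0
G(33) = mex({0, 3, 7}) = 1
G(34) = mex({0, 2, 3, 5, 7}) = 1
Therefore G(34) = 1.

1


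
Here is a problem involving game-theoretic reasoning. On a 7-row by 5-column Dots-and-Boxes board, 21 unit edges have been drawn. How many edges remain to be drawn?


Grid: 7 x 5 boxes, i.e. 8 rows and 6 columns of dots.
Horizontal edges: (rows + 1) * cols = 8 * 5 = 40
Vertical edges: rows * (cols + 1) = 7 * 6 = 42
Total edges: 40 + 42 = 82
Edges drawn: 21
Remaining: 82 - 21 = 61

61


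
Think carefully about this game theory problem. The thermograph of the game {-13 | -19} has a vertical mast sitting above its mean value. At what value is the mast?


Game = {-13 | -19}, a switch {a | b} with numbers a > b.
Its thermograph has left wall a - t and right wall b + t, which meet at t = (a - b)/2, where both equal (a + b)/2. So the mast (mean value) is at (a + b)/2.
Mean = (-13 + (-19))/2 = -32/2 = -16

-16


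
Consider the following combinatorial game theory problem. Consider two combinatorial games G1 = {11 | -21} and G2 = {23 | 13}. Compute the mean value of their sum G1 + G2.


G1 = {11 | -21}, G2 = {23 | 13}
Each is a switch {a | b} with numbers a > b; its mean value is (a + b)/2, and mean value is additive over game sums: m(G1 + G2) = m(G1) + m(G2).
Mean of G1 = (11 + (-21))/2 = -10/2 = -5
Mean of G2 = (23 + (13))/2 = 36/2 = 18
Mean of G1 + G2 = -5 + 18 = 13

13


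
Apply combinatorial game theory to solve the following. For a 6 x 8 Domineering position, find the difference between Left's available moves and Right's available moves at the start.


Board is 6 x 8 (rows x cols).
Left (vertical) placements: (rows-1) * cols = 5 * 8 = 40
Right (horizontal) placements: rows * (cols-1) = 6 * 7 = 42
Advantage = Left - Right = 40 - 42 = -2

-2


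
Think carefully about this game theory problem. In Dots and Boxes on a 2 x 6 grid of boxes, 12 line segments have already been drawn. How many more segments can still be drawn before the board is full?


Grid: 2 x 6 boxes, i.e. 3 rows and 7 columns of dots.
Horizontal edges: (rows + 1) * cols = 3 * 6 = 18
Vertical edges: rows * (cols + 1) = 2 * 7 = 14
Total edges: 18 + 14 = 32
Edges drawn: 12
Remaining: 32 - 12 = 20

20


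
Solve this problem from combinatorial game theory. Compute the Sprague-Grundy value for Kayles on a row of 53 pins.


Kayles: a move removes 1 or 2 adjacent pins from a contiguous row.
Removing pins from a row of k leaves two independent rows (a, b) with a + b = k - 1 (one pin) or a + b = k - 2 (two pins); an end removal gives a = 0.
By Sprague-Grundy, G(k) = mex{ G(a) XOR G(b) } over all these splits. G(0) = 0.
G(1): splits (0,0):0^0=0 -> mex({0}) = 1
G(2): splits (0,1):0^1=1 (0,0):0^0=0 -> mex({0, 1}) = 2
G(3): splits (0,2):0^2=2 (1,1):1^1=0 (0,1):0^1=1 -> mex({0, 1, 2}) = 3
G(4): splits (0,3):0^3=3 (1,2):1^2=3 (0,2):0^2=2 (1,1):1^1=0 -> mex({0, 2, 3}) = 1
G(5): splits (0,4):0^1=1 (1,3):1^3=2 (2,2):2^2=0 (0,3):0^3=3 (1,2):1^2=3 -> mex({0, 1, 2, 3}) = 4
G(6) = mex({0, 1, 2, 4}) = 3
G(7) = mex({0, 1, 3, 4, 5}) = 2
G(8) = mex({0, 2, 3, 5, 6}) = 1
G(9) = mex({0, 1, 2, 3, 6, 7}) = 4
G(10) = mex({0, 1, 3, 4, 5, 7}) = 2
G(11) = mex({0, 1, 2, 3, 4, 5}) = 6
G(12) = mex({0, 1, 2, 3, 5, 6, 7}) = 4
G(13) = mex({0, 2, 3, 4, 6, 7}) = 1
G(14) = mex({0, 1, 4, 5, 6, 7}) = 2
G(15) = mex({0, 1, 2, 3, 4, 5, 6}) = 7
G(16) = mex({0, 2, 3, 5, 6, 7}) = 1
G(17) = mex({0, 1, 2, 3, 5, 6, 7}) = 4
G(18) = mex({0, 1, 2, 4, 5, 6}) = 3
G(19) = mex({0, 1, 3, 4, 5, 7}) = 2
G(20) = mex({0, 2, 3, 4, 5, 6, 7}) = 1
G(21) = mex({0, 1, 2, 3, 5, 6, 7}) = 4
G(22) = mex({0, 1, 2, 3, 4, 5, 7}) = 6
G(23) = mex({0, 1, 2, 3, 4, 5, 6}) = 7
G(24) = mex({0, 1, 2, 3, 5, 6, 7}) = 4
G(25) = mex({0, 2, 3, 4, 6, 7}) = 1
G(26) = mex({0, 1, 3, 4, 5, 6, 7}) = 2
G(27) = mex({0, 1, 2, 3, 4, 5, 6, 7}) = 8
G(28) = mex({0, 1, 2, 3, 4, 6, 7, 8}) = 5
G(29) = mex({0, 1, 2, 3, 5, 6, 7, 8, 9}) = 4
G(30) = mex({0, 1, 2, 3, 4, 5, 6, 9, 10}) = 7
G(31) = mex({0, 1, 3, 4, 5, 7, 10, 11}) = 2
G(32) = mex({0, 2, 3, 4, 5, 6, 7, 9, 11}) = 1
G(33) = mex({0, 1, 2, 3, 4, 5, 6, 7, 9, 12}) = 8
G(34) = mex({0, 1, 2, 3, 4, 5, 7, 8, 11, 12}) = 6
G(35) = mex({0, 1, 2, 3, 4, 5, 6, 8, 9, 10, 11}) = 7
G(36) = mex({0, 1, 2, 3, 5, 6, 7, 9, 10}) = 4
G(37) = mex({0, 2, 3, 4, 6, 7, 9, 10, 11, 12}) = 1
G(38) = mex({0, 1, 3, 4, 5, 6, 7, 9, 10, 11, 12}) = 2
G(39) = mex({0, 1, 2, 4, 5, 6, 7, 9, 10, 12, 14}) = 3
G(40) = mex({0, 2, 3, 4, 6, 7, 11, 12, 14}) = 1
G(41) = mex({0, 1, 2, 3, 5, 6, 7, 9, 10, 11, 12}) = 4
G(42) = mex({0, 1, 2, 3, 4, 5, 6, 9, 10}) = 7
G(43) = mex({0, 1, 3, 4, 5, 7, 9, 10, 12, 15}) = 2
G(44) = mex({0, 2, 3, 4, 5, 6, 7, 9, 10, 12, 15}) = 1
G(45) = mex({0, 1, 2, 3, 4, 5, 6, 7, 9, 10, 12, 14}) = 8
G(46) = mex({0, 1, 3, 4, 5, 7, 8, 11, 12, 14}) = 2
G(47) = mex({0, 1, 2, 3, 4, 5, 6, 8, 9, 10, 11, 12}) = 7
G(48) = mex({0, 1, 2, 3, 5, 6, 7, 9, 10}) = 4
G(49) = mex({0, 2, 3, 4, 6, 7, 9, 10, 11, 12, 15}) = 1
G(50) = mex({0, 1, 4, 5, 6, 7, 9, 11, 12, 14, 15}) = 2
G(51) = mex({0, 1, 2, 3, 4, 5, 6, 7, 9, 12, 14, 15}) = 8
G(52) = mex({0, 2, 3, 4, 5, 6, 7, 8, 11, 12, 15}) = 1
G(53) = mex({0, 1, 2, 3, 5, 6, 7, 8, 9, 10, 11, 12}) = 4
Therefore G(53) = 4.

4


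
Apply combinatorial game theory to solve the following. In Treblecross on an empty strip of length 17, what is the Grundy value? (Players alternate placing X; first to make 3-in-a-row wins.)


Treblecross: place X on empty cells; 3-in-a-row wins.
Playing within two cells of an existing X lets the opponent win at once, so sensible play treats the cells i-2..i+2 around each X as dead. The player left with no safe cell loses, so this is a normal-play take-away game on strips of safe cells.
Placing X at cell i (0-indexed) of a strip of k safe cells leaves independent strips of sizes max(0, i-2) and max(0, k-i-3). Hence G(k) = mex{ G(max(0,i-2)) XOR G(max(0,k-i-3)) : 0 <= i < k }, with G(0) = 0.
G(1): splits (0,0):0^0=0 -> mex({0}) = 1
G(2): splits (0,0):0^0=0 -> mex({0}) = 1
G(3): splits (0,0):0^0=0 -> mex({0}) = 1
G(4): splits (0,1):0^1=1 (0,0):0^0=0 -> mex({0, 1}) = 2
G(5): splits (0,2):0^1=1 (0,1):0^1=1 (0,0):0^0=0 -> mex({0, 1}) = 2
G(6) = mex({1}) = 0
G(7) = mex({0, 1, 2}) = 3
G(8) = mex({0, 1, 2}) = 3
G(9) = mex({0, 2}) = 1
G(10) = mex({0, 2, 3}) = 1
G(11) = mex({0, 3}) = 1
G(12) = mex({1, 3}) = 0
G(13) = mex({0, 1, 2, 3}) = 4
G(14) = mex({0, 1, 2}) = 3
G(15) = mex({0, 1, 2}) = 3
G(16) = mex({0, 1, 2, 4}) = 3
G(17) = mex({0, 1, 3, 4}) = 2
Therefore G(17) = 2.

2


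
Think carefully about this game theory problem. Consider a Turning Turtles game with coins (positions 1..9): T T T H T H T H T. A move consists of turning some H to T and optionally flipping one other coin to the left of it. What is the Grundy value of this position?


Coins: T T T H T H T H T
Key fact: a single head at position k behaves exactly like a Nim heap of size k (turning it to T and optionally flipping a coin at j < k corresponds to moving the heap from k to j, or to 0), and heads combine as a disjunctive sum (two heads at the same place would cancel, matching j XOR j = 0). So the Nim-value is the XOR of the 1-indexed positions of the heads.
Face-up positions (1-indexed): [4, 6, 8]
XOR 0 with 4: 0 XOR 4 = 4
XOR 4 with 6: 4 XOR 6 = 2
XOR 2 with 8: 2 XOR 8 = 10
Nim-value = 10

10


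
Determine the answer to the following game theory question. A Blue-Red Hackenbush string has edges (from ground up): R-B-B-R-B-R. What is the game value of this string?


Edges (from ground): R-B-B-R-B-R
By Berlekamp's sign-expansion rule, a Blue-Red Hackenbush stalk has the value of the surreal number whose sign sequence is the edge sequence with B -> + and R -> -.
Sign sequence: -++-+-
Trace the sign expansion in the surreal number tree, starting from 0:
Edge 1: R (sign -) -> bounds (-inf, 0), value = -1
Edge 2: B (sign +) -> bounds (-1, 0), value = -1/2
Edge 3: B (sign +) -> bounds (-1/2, 0), value = -1/4
Edge 4: R (sign -) -> bounds (-1/2, -1/4), value = -3/8
Edge 5: B (sign +) -> bounds (-3/8, -1/4), value = -5/16
Edge 6: R (sign -) -> bounds (-3/8, -5/16), value = -11/32
Game value = -11/32

-11/32


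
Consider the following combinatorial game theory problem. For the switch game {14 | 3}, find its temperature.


The game is {14 | 3}, a switch {a | b} with numbers a > b.
Cooling {a | b} by t gives {a - t | b + t}, which stops being hot when a - t = b + t, i.e. at t = (a - b)/2. So the temperature of a switch is (a - b)/2.
Temperature = (Left option - Right option) / 2
= (14 - (3)) / 2
= 11 / 2
= 11/2

11/2


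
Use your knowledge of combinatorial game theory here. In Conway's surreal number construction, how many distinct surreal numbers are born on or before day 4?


Day 0: {|} = 0 is born. Count = 1.
Day n: the number of surreal numbers born by day n is 2^(n+1) - 1.
By day 0: 2^1 - 1 = 1
By day 1: 2^2 - 1 = 3
By day 2: 2^3 - 1 = 7
By day 3: 2^4 - 1 = 15
By day 4: 2^5 - 1 = 31
By day 4: 31 surreal numbers.

31


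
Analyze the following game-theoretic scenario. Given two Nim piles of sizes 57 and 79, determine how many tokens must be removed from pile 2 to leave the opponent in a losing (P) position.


Piles: 57 and 79
Current XOR: 57 XOR 79 = 118 (non-zero, so this is an N-position).
To make the XOR zero, we need to find a move that balances the piles.
For pile 2 (size 79): target = 79 XOR 118 = 57
We reduce pile 2 from 79 to 57.
Tokens removed: 79 - 57 = 22
Verification: 57 XOR 57 = 0

22


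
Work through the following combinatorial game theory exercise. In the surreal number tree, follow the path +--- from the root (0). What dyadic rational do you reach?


Sign expansion: +---
Rule: track bounds (lo, hi), initially (-inf, +inf). On '+', the current value becomes lo and we move to the simplest number in (value, hi): value + 1 if hi = +inf, otherwise the midpoint (value + hi)/2. On '-', the current value becomes hi and we move to value - 1 if lo = -inf, otherwise the midpoint (lo + value)/2.
Start at 0.
Step 1: sign = +, move right. Bounds: (0, +inf). Value = 1
Step 2: sign = -, move left. Bounds: (0, 1). Value = 1/2
Step 3: sign = -, move left. Bounds: (0, 1/2). Value = 1/4
Step 4: sign = -, move left. Bounds: (0, 1/4). Value = 1/8
The surreal number with sign expansion +--- is 1/8.

1/8


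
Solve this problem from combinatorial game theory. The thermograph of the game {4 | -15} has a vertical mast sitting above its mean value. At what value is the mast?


Game = {4 | -15}, a switch {a | b} with numbers a > b.
Its thermograph has left wall a - t and right wall b + t, which meet at t = (a - b)/2, where both equal (a + b)/2. So the mast (mean value) is at (a + b)/2.
Mean = (4 + (-15))/2 = -11/2 = -11/2

-11/2


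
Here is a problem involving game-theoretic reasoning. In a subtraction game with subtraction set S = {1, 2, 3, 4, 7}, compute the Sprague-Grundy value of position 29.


The subtraction set is S = {1, 2, 3, 4, 7}.
G(k) = mex{ G(k - s) : s in S, s <= k }. We compute iteratively: G(0) = 0.
G(1) = mex({0}) = 1
G(2) = mex({0, 1}) = 2
G(3) = mex({0, 1, 2}) = 3
G(4) = mex({0, 1, 2, 3}) = 4
G(5) = mex({1, 2, 3, 4}) = 0
G(6) = mex({0, 2, 3, 4}) = 1
G(7) = mex({0, 1, 3, 4}) = 2
G(8) = mex({0, 1, 2, 4}) = 3
G(9) = mex({0, 1, 2, 3}) = 4
G(10) = mex({1, 2, 3, 4}) = 0
G(11) = mex({0, 2, 3, 4}) = 1
Observe that G(5)..G(11) = 0, 1, 2, 3, 4, 0, 1 repeats G(0)..G(6) = 0, 1, 2, 3, 4, 0, 1.
For k >= max(S) = 7, G(k) is determined by the previous 7 values G(k-7)..G(k-1); a window of 7 consecutive values has recurred shifted by 5, so by induction G(k + 5) = G(k) for all k >= 0: the sequence is periodic from the start with period 5.
One period: G(0..4) = 0, 1, 2, 3, 4.
29 mod 5 = 4, so G(29) = G(4) = 4.

4
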